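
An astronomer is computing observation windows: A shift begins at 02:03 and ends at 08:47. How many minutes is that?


Start time: 02:03 = 123 minutes from midnight
End time: 08:47 = 527 minutes from midnight
Difference: 527 - 123 = 404 minutes
That is 6 hours and 44 minutes

404


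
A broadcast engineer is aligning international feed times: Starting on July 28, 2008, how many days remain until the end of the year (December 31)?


Start: July 28, 2008
End: December 31, 2008
Days left in July: 3
August: 31
September: 30
October: 31
November: 30
... plus remaining months
Sum of remaining months: 153
Total: 3 + 153 = 156

156


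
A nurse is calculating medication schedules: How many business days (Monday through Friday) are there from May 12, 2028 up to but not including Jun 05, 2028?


Start: 2028-05-12 (Friday)
End (exclusive): 2028-06-05 (Monday)
Total calendar days: 24
Full weeks: 24 // 7 = 3 -> 15 weekdays
Remaining 3 days starting on Friday:
  Fri(w), Sat(-), Sun(-) -> 1 weekdays
Total business days: 15 + 1 = 16

16


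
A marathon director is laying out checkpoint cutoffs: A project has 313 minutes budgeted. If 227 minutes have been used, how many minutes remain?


Total budget: 313 minutes
Time used: 227 minutes
Remaining: 313 - 227 = 86 minutes
Percent used: 72.5%
Percent remaining: 27.5%

86


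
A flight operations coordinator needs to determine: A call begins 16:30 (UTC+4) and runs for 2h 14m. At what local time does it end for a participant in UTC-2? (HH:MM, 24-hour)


Start: 16:30 in UTC+4
Step 1 - add duration:
  minutes: 30 + 14 = 44
  hours: 16 + 2 + 0 = 18
  end in UTC+4: 18:44
Step 2 - convert UTC+4 -> UTC-2:
  offset difference: -2 - (4) = -6 hours
  18 + (-6) = 12 -> mod 24 = 12
Result: 12:44 in UTC-2

12:44


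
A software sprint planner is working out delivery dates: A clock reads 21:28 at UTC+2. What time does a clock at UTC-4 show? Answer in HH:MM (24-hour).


Local time: 21:28 at UTC+2 (offset 2h)
Target zone: UTC-4 (offset -4h)
Difference: -4 - (2) = -6 hours
Calculation: 21 + (-6) = 15
Result: 15:28

15:28


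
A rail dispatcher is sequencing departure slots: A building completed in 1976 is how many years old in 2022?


Birth year: 1976
Current year: 2022
Age = current year - birth year
Age = 2022 - 1976 = 46

46


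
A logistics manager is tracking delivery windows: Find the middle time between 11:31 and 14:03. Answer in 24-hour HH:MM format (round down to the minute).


Start time: 11:31 = 691 minutes from midnight
End time: 14:03 = 843 minutes from midnight
Sum: 691 + 843 = 1534
Midpoint: 1534 / 2 = 767 minutes
Convert: 767 / 60 = 12 hours, 47 minutes
Result: 12:47

12:47


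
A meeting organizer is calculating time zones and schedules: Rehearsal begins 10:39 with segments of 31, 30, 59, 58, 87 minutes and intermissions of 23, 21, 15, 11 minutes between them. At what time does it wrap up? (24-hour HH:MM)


Start: 10:39 = 639 min from midnight
  after task 1 (31 min): 11:10
  after break (23 min): 11:33
  after task 2 (30 min): 12:03
  after break (21 min): 12:24
  after task 3 (59 min): 13:23
  after break (15 min): 13:38
  after task 4 (58 min): 14:36
  after break (11 min): 14:47
  after task 5 (87 min): 16:14
Total elapsed: 335 minutes
End time: 16:14

16:14


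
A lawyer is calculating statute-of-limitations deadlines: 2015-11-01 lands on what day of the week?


Date: 2015-11-01
January 1, 2015 is a Thursday
Day of year: 305
Offset from Jan 1: 304 days
304 mod 7 = 3
Result: Sunday

Sunday


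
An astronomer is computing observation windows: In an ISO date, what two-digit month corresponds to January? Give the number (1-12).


Calendar month order:
1. January <--
2. February
January is month number 1

1


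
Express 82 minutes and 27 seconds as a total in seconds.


Minutes: 82
Seconds: 27
Convert minutes to seconds: 82 x 60 = 4920
Add remaining seconds: 4920 + 27 = 4947

4947


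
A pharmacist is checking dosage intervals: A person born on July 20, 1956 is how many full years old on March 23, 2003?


Birth: 1956-07-20
Reference: 2003-03-23
Year difference: 2003 - 1956 = 47
Has birthday (07-20) occurred by 03-23? No
Birthday not yet reached this year -> subtract 1
Age in full years: 46

46


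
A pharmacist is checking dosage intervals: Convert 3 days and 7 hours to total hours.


Days: 3
Extra hours: 7
Hours per day: 24
Days to hours: 3 x 24 = 72
Total: 72 + 7 = 79

79


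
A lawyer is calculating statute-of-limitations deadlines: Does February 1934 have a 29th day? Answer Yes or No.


Year: 1934
Divisible by 4? 1934 / 4 = 483.5 -> No
Not divisible by 4, so NOT a leap year

No


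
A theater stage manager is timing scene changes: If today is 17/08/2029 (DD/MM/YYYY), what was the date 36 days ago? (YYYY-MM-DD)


Start: 2029-08-17
Subtracting 36 days
Days already passed in August: 17
After going back through August: 19 more days to subtract
July 2029 has 31 days, need 19
Result: 2029-07-12

2029-07-12


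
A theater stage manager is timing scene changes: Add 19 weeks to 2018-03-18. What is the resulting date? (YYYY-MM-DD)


Start: 2018-03-18
Weeks to add: 19
Convert to days: 19 x 7 = 133 days
Add 133 days to 2018-03-18
Result: 2018-07-29

2018-07-29


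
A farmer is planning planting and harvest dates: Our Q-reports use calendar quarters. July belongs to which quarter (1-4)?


Month: July (month 7)
Q1: January-March (months 1-3)
Q2: April-June (months 4-6)
Q3: July-September (months 7-9)
Q4: October-December (months 10-12)
Month 7 falls in Q3

3


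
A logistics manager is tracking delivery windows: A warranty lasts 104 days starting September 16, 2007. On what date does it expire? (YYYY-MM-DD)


Start: 2007-09-16
Adding 104 days
Days remaining in September: 14
After September: 90 days still to add
October 2007: 31 days, 59 remaining
November 2007: 30 days, 29 remaining
December 2007 has 31 days, need 29
Result: 2007-12-29

2007-12-29


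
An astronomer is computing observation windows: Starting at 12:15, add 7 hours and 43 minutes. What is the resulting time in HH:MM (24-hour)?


Start time: 12:15
Adding: 7 hours 43 minutes
Minutes: 15 + 43 = 58
Hours: 12 + 7 + 0 = 19
Result: 19:58

19:58


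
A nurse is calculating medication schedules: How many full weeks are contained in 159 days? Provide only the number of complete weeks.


Total days: 159
Days per week: 7
Division: 159 / 7 = 22 remainder 5
Complete weeks: 22
Remaining days: 5

22


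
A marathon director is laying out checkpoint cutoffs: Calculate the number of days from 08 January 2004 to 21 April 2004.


Start date: 2004-01-08
End date: 2004-04-21
Jan 2004: +24 days
Feb 2004: +29 days
Mar 2004: +31 days
Apr 2004: +20 days
Total: 104 days

104


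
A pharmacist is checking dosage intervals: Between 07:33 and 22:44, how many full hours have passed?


Start: 07:33
End: 22:44
Hour difference: 22 - 7 = 15 hours
Minute difference: 44 - 33 = 11 minutes
Total minutes: 911
Complete hours: 911 / 60 = 15 (remainder 11)

15


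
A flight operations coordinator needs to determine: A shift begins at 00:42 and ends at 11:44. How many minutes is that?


Start time: 00:42 = 42 minutes from midnight
End time: 11:44 = 704 minutes from midnight
Difference: 704 - 42 = 662 minutes
That is 11 hours and 2 minutes

662


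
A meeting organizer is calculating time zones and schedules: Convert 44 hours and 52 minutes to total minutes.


Hours: 44
Minutes: 52
Convert hours to minutes: 44 x 60 = 2640
Add remaining minutes: 2640 + 52 = 2692

2692


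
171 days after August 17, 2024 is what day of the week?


Start: 2024-08-17 (Saturday)
Step 1 - find target date: add 171 days
  2024-08-17 + 171 days = 2025-02-04
Step 2 - day of week:
  171 mod 7 = 3
  Saturday + 3 days -> Tuesday
Result: Tuesday (2025-02-04)

Tuesday


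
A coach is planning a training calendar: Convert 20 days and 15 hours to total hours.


Days: 20
Extra hours: 15
Hours per day: 24
Days to hours: 20 x 24 = 480
Total: 480 + 15 = 495

495


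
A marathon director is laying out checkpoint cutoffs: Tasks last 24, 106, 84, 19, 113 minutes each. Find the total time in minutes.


Durations: 24, 106, 84, 19, 113
Running sum: 24
+ 106 = 130
+ 84 = 214
+ 19 = 233
+ 113 = 346
Total duration: 346 minutes
That is 5 hours and 46 minutes

346


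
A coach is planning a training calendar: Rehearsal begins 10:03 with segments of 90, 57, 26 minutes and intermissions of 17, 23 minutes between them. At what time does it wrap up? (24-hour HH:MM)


Start: 10:03 = 603 min from midnight
  after task 1 (90 min): 11:33
  after break (17 min): 11:50
  after task 2 (57 min): 12:47
  after break (23 min): 13:10
  after task 3 (26 min): 13:36
Total elapsed: 213 minutes
End time: 13:36

13:36


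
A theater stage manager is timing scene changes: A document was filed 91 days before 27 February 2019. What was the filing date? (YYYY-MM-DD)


Start: 2019-02-27
Subtracting 91 days
Days already passed in February: 27
After going back through February: 64 more days to subtract
January 2019: 31 days, 33 remaining
December 2018: 31 days, 2 remaining
November 2018 has 30 days, need 2
Result: 2018-11-28

2018-11-28


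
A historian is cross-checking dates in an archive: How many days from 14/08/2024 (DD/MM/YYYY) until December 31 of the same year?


Start: August 14, 2024
End: December 31, 2024
Days left in August: 17
September: 30
October: 31
November: 30
December: 31
Sum of remaining months: 122
Total: 17 + 122 = 139

139


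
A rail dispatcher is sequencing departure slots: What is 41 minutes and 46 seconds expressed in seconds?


Minutes: 41
Extra seconds: 46
Seconds per minute: 60
Minutes to seconds: 41 x 60 = 2460
Total: 2460 + 46 = 2506

2506


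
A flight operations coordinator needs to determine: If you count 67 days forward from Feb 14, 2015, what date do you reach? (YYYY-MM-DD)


Start: 2015-02-14
Adding 67 days
Days remaining in February: 14
After February: 53 days still to add
March 2015: 31 days, 22 remaining
April 2015 has 30 days, need 22
Result: 2015-04-22

2015-04-22


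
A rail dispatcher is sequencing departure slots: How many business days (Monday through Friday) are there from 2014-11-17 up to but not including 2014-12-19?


Start: 2014-11-17 (Monday)
End (exclusive): 2014-12-19 (Friday)
Total calendar days: 32
Full weeks: 32 // 7 = 4 -> 20 weekdays
Remaining 4 days starting on Monday:
  Mon(w), Tue(w), Wed(w), Thu(w) -> 4 weekdays
Total business days: 20 + 4 = 24

24


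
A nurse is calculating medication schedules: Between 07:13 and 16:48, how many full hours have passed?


Start: 07:13
End: 16:48
Hour difference: 16 - 7 = 9 hours
Minute difference: 48 - 13 = 35 minutes
Total minutes: 575
Complete hours: 575 / 60 = 9 (remainder 35)

9


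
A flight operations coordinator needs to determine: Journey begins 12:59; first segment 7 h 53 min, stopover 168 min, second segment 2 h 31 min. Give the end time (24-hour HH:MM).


Depart: 12:59
Leg 1: +473 min -> 20:52
Layover: +168 min -> 23:40
Leg 2: +151 min -> 02:11
Total travel: 792 minutes = 13h 12m
Arrival: 02:11

02:11


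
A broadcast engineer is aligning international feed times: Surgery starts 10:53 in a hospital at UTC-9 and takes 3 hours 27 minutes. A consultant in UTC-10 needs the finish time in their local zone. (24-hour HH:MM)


Start: 10:53 in UTC-9
Step 1 - add duration:
  minutes: 53 + 27 = 80 (carry 1h)
  hours: 10 + 3 + 1 = 14
  end in UTC-9: 14:20
Step 2 - convert UTC-9 -> UTC-10:
  offset difference: -10 - (-9) = -1 hours
  14 + (-1) = 13 -> mod 24 = 13
Result: 13:20 in UTC-10

13:20


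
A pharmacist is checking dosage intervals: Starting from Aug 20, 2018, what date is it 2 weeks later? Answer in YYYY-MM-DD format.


Start: 2018-08-20
Weeks to add: 2
Convert to days: 2 x 7 = 14 days
Add 14 days to 2018-08-20
Result: 2018-09-03

2018-09-03


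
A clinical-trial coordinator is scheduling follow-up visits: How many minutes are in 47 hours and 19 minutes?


Hours: 47
Extra minutes: 19
Minutes per hour: 60
Hours to minutes: 47 x 60 = 2820
Total: 2820 + 19 = 2839

2839


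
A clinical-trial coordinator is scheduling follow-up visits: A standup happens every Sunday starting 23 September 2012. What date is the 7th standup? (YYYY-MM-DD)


First occurrence: 2012-09-23 (occurrence 1)
Each occurrence is 7 days after the previous.
Occurrence 7 is 6 weeks after the first.
6 weeks = 42 days
2012-09-23 + 42 days = 2012-11-04

2012-11-04


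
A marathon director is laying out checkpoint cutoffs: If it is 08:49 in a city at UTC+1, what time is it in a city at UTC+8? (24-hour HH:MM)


Local time: 08:49 at UTC+1 (offset 1h)
Target zone: UTC+8 (offset 8h)
Difference: 8 - (1) = 7 hours
Calculation: 8 + (7) = 15
Result: 15:49

15:49


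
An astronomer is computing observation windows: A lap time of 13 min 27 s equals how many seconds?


Minutes: 13
Seconds: 27
Convert minutes to seconds: 13 x 60 = 780
Add remaining seconds: 780 + 27 = 807

807


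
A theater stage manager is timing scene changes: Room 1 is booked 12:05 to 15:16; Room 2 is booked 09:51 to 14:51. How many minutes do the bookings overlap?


Interval A: [725, 916] minutes from midnight
Interval B: [591, 891] minutes from midnight
Overlap start = max(725, 591) = 725
Overlap end = min(916, 891) = 891
Overlap = 891 - 725 = 166 minutes

166


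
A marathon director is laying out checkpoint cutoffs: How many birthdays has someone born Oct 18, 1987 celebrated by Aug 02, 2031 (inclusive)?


Birth: 1987-10-18
Reference: 2031-08-02
Year difference: 2031 - 1987 = 44
Has birthday (10-18) occurred by 08-02? No
Birthday not yet reached this year -> subtract 1
Age in full years: 43

43


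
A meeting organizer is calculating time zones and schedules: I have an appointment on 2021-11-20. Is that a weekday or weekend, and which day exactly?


Date: 2021-11-20
January 1, 2021 is a Friday
Day of year: 324
Offset from Jan 1: 323 days
323 mod 7 = 1
Result: Saturday

Saturday


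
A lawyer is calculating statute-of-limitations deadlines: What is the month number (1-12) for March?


Calendar month order:
2. February
3. March <--
4. April
March is month number 3

3


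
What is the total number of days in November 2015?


Month: November
Year: 2015
November is a 30-day month
Total: 30 days

30


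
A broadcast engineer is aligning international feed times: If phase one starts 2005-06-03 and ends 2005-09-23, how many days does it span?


Start date: 2005-06-03
End date: 2005-09-23
Jun 2005: +28 days
Jul 2005: +31 days
Aug 2005: +31 days
Sep 2005: +22 days
Total: 112 days

112


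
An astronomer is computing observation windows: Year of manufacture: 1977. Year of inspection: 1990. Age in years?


Birth year: 1977
Current year: 1990
Age = current year - birth year
Age = 1990 - 1977 = 13

13


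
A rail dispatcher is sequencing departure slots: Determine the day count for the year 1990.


Year: 1990
Check leap year rules:
Divisible by 4? No
1990 is not a leap year
Days: 365

365


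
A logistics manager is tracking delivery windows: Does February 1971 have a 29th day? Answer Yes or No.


Year: 1971
Divisible by 4? 1971 / 4 = 492.75 -> No
Not divisible by 4, so NOT a leap year

No


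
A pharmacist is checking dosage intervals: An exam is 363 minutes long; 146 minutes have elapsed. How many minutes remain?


Total budget: 363 minutes
Time used: 146 minutes
Remaining: 363 - 146 = 217 minutes
Percent used: 40.2%
Percent remaining: 59.8%

217


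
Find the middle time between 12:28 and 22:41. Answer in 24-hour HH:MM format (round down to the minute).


Start time: 12:28 = 748 minutes from midnight
End time: 22:41 = 1361 minutes from midnight
Sum: 748 + 1361 = 2109
Midpoint: 2109 / 2 = 1054 minutes
Convert: 1054 / 60 = 17 hours, 34 minutes
Result: 17:34

17:34


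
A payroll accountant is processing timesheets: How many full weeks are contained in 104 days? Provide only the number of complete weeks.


Total days: 104
Days per week: 7
Division: 104 / 7 = 14 remainder 6
Complete weeks: 14
Remaining days: 6

14


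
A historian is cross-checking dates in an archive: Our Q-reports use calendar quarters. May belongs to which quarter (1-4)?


Month: May (month 5)
Q1: January-March (months 1-3)
Q2: April-June (months 4-6)
Q3: July-September (months 7-9)
Q4: October-December (months 10-12)
Month 5 falls in Q2

2


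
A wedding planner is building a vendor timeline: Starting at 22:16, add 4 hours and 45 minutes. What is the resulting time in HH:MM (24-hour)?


Start time: 22:16
Adding: 4 hours 45 minutes
Minutes: 16 + 45 = 61
Minute overflow: 61 >= 60, so carry 1 hour, minutes = 1
Hours: 22 + 4 + 1 = 27
Hour wraparound: 27 mod 24 = 3
Result: 03:01

03:01


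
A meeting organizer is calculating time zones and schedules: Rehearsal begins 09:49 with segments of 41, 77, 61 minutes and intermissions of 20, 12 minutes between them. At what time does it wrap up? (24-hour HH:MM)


Start: 09:49 = 589 min from midnight
  after task 1 (41 min): 10:30
  after break (20 min): 10:50
  after task 2 (77 min): 12:07
  after break (12 min): 12:19
  after task 3 (61 min): 13:20
Total elapsed: 211 minutes
End time: 13:20

13:20


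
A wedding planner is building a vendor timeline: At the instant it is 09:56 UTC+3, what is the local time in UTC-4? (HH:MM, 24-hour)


Local time: 09:56 at UTC+3 (offset 3h)
Target zone: UTC-4 (offset -4h)
Difference: -4 - (3) = -7 hours
Calculation: 9 + (-7) = 2
Result: 02:56

02:56


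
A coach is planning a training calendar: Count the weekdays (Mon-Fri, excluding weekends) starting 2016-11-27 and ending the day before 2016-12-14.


Start: 2016-11-27 (Sunday)
End (exclusive): 2016-12-14 (Wednesday)
Total calendar days: 17
Full weeks: 17 // 7 = 2 -> 10 weekdays
Remaining 3 days starting on Sunday:
  Sun(-), Mon(w), Tue(w) -> 2 weekdays
Total business days: 10 + 2 = 12

12


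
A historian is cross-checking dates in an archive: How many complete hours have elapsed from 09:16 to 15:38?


Start: 09:16
End: 15:38
Hour difference: 15 - 9 = 6 hours
Minute difference: 38 - 16 = 22 minutes
Total minutes: 382
Complete hours: 382 / 60 = 6 (remainder 22)

6


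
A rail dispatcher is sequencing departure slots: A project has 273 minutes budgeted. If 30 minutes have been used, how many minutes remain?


Total budget: 273 minutes
Time used: 30 minutes
Remaining: 273 - 30 = 243 minutes
Percent used: 11.0%
Percent remaining: 89.0%

243


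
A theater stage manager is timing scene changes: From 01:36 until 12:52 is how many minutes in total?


Start time: 01:36 = 96 minutes from midnight
End time: 12:52 = 772 minutes from midnight
Difference: 772 - 96 = 676 minutes
That is 11 hours and 16 minutes

676


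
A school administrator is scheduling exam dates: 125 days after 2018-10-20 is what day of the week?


Start: 2018-10-20 (Saturday)
Step 1 - find target date: add 125 days
  2018-10-20 + 125 days = 2019-02-22
Step 2 - day of week:
  125 mod 7 = 6
  Saturday + 6 days -> Friday
Result: Friday (2019-02-22)

Friday


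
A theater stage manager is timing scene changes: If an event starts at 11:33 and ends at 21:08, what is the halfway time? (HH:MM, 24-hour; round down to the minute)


Start time: 11:33 = 693 minutes from midnight
End time: 21:08 = 1268 minutes from midnight
Sum: 693 + 1268 = 1961
Midpoint: 1961 / 2 = 980 minutes
Convert: 980 / 60 = 16 hours, 20 minutes
Result: 16:20

16:20


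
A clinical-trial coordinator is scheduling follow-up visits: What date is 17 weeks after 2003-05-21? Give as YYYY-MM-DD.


Start: 2003-05-21
Weeks to add: 17
Convert to days: 17 x 7 = 119 days
Add 119 days to 2003-05-21
Result: 2003-09-17

2003-09-17


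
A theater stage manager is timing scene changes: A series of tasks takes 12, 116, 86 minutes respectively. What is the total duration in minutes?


Durations: 12, 116, 86
Running sum: 12
+ 116 = 128
+ 86 = 214
Total duration: 214 minutes
That is 3 hours and 34 minutes

214


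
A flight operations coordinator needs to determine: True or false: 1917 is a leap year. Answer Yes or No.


Year: 1917
Divisible by 4? 1917 / 4 = 479.25 -> No
Not divisible by 4, so NOT a leap year

No


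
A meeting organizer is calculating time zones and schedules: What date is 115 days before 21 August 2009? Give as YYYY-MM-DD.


Start: 2009-08-21
Subtracting 115 days
Days already passed in August: 21
After going back through August: 94 more days to subtract
July 2009: 31 days, 63 remaining
June 2009: 30 days, 33 remaining
May 2009: 31 days, 2 remaining
April 2009 has 30 days, need 2
Result: 2009-04-28

2009-04-28


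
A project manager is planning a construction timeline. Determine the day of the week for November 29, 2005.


Date: 2005-11-29
January 1, 2005 is a Saturday
Day of year: 333
Offset from Jan 1: 332 days
332 mod 7 = 3
Result: Tuesday

Tuesday


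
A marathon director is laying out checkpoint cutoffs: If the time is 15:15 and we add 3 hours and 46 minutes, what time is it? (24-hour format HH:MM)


Start time: 15:15
Adding: 3 hours 46 minutes
Minutes: 15 + 46 = 61
Minute overflow: 61 >= 60, so carry 1 hour, minutes = 1
Hours: 15 + 3 + 1 = 19
Result: 19:01

19:01


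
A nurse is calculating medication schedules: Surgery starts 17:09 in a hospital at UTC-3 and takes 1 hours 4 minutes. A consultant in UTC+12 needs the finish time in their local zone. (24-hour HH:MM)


Start: 17:09 in UTC-3
Step 1 - add duration:
  minutes: 9 + 4 = 13
  hours: 17 + 1 + 0 = 18
  end in UTC-3: 18:13
Step 2 - convert UTC-3 -> UTC+12:
  offset difference: 12 - (-3) = 15 hours
  18 + (15) = 33 -> mod 24 = 9
Result: 09:13 in UTC+12

09:13


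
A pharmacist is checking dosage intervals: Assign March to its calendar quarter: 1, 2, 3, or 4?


Month: March (month 3)
Q1: January-March (months 1-3)
Q2: April-June (months 4-6)
Q3: July-September (months 7-9)
Q4: October-December (months 10-12)
Month 3 falls in Q1

1


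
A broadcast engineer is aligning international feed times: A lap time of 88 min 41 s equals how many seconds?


Minutes: 88
Seconds: 41
Convert minutes to seconds: 88 x 60 = 5280
Add remaining seconds: 5280 + 41 = 5321

5321


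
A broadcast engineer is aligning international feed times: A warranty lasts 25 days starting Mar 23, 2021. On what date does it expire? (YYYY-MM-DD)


Start: 2021-03-23
Adding 25 days
Days remaining in March: 8
After March: 17 days still to add
April 2021 has 30 days, need 17
Result: 2021-04-17

2021-04-17


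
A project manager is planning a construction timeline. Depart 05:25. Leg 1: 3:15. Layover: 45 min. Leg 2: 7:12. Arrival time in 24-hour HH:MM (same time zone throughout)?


Depart: 05:25
Leg 1: +195 min -> 08:40
Layover: +45 min -> 09:25
Leg 2: +432 min -> 16:37
Total travel: 672 minutes = 11h 12m
Arrival: 16:37

16:37


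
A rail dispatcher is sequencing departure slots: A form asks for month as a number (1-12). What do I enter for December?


Calendar month order:
11. November
12. December <--
December is month number 12

12


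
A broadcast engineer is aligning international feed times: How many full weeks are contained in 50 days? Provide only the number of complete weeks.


Total days: 50
Days per week: 7
Division: 50 / 7 = 7 remainder 1
Complete weeks: 7
Remaining days: 1

7


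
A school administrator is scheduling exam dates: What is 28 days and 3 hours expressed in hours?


Days: 28
Extra hours: 3
Hours per day: 24
Days to hours: 28 x 24 = 672
Total: 672 + 3 = 675

675


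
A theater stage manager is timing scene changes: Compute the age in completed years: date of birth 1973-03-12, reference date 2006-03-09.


Birth: 1973-03-12
Reference: 2006-03-09
Year difference: 2006 - 1973 = 33
Has birthday (03-12) occurred by 03-09? No
Birthday not yet reached this year -> subtract 1
Age in full years: 32

32


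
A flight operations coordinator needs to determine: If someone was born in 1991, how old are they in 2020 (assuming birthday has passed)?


Birth year: 1991
Current year: 2020
Age = current year - birth year
Age = 2020 - 1991 = 29

29


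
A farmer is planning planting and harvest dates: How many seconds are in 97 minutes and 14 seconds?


Minutes: 97
Extra seconds: 14
Seconds per minute: 60
Minutes to seconds: 97 x 60 = 5820
Total: 5820 + 14 = 5834

5834


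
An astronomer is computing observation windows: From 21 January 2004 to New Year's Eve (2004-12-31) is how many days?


Start: January 21, 2004
End: December 31, 2004
Days left in January: 10
February: 29
March: 31
April: 30
May: 31
... plus remaining months
Sum of remaining months: 335
Total: 10 + 335 = 345

345


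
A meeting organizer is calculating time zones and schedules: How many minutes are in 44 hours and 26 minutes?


Hours: 44
Extra minutes: 26
Minutes per hour: 60
Hours to minutes: 44 x 60 = 2640
Total: 2640 + 26 = 2666

2666


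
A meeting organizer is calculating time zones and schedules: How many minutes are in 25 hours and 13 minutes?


Hours: 25
Minutes: 13
Convert hours to minutes: 25 x 60 = 1500
Add remaining minutes: 1500 + 13 = 1513

1513


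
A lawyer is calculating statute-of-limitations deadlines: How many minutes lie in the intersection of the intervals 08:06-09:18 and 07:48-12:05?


Interval A: [486, 558] minutes from midnight
Interval B: [468, 725] minutes from midnight
Overlap start = max(486, 468) = 486
Overlap end = min(558, 725) = 558
Overlap = 558 - 486 = 72 minutes

72


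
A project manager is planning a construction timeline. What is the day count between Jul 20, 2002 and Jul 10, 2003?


Start date: 2002-07-20
End date: 2003-07-10
Jul 2002: +12 days
Aug 2002: +31 days
Sep 2002: +30 days
... (10 more months)
Total: 355 days

355


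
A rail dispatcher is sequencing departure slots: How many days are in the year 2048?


Year: 2048
Check leap year rules:
Divisible by 4? Yes
Divisible by 100? No
2048 is a leap year
Days: 366

366


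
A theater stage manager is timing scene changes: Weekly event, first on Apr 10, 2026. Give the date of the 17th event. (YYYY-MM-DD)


First occurrence: 2026-04-10 (occurrence 1)
Each occurrence is 7 days after the previous.
Occurrence 17 is 16 weeks after the first.
16 weeks = 112 days
2026-04-10 + 112 days = 2026-07-31

2026-07-31


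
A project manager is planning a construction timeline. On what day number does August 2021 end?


Month: August
Year: 2021
August is a 31-day month
Total: 31 days

31


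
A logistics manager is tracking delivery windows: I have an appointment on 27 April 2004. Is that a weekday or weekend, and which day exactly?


Date: 2004-04-27
January 1, 2004 is a Thursday
Day of year: 118
Offset from Jan 1: 117 days
117 mod 7 = 5
Result: Tuesday

Tuesday


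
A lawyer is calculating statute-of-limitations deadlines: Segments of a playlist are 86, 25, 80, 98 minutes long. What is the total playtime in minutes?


Durations: 86, 25, 80, 98
Running sum: 86
+ 25 = 111
+ 80 = 191
+ 98 = 289
Total duration: 289 minutes
That is 4 hours and 49 minutes

289


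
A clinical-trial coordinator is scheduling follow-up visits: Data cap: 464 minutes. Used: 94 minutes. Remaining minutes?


Total budget: 464 minutes
Time used: 94 minutes
Remaining: 464 - 94 = 370 minutes
Percent used: 20.3%
Percent remaining: 79.7%

370


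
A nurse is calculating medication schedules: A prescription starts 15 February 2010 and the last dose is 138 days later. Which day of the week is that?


Start: 2010-02-15 (Monday)
Step 1 - find target date: add 138 days
  2010-02-15 + 138 days = 2010-07-03
Step 2 - day of week:
  138 mod 7 = 5
  Monday + 5 days -> Saturday
Result: Saturday (2010-07-03)

Saturday


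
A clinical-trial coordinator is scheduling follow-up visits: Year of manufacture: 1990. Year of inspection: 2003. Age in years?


Birth year: 1990
Current year: 2003
Age = current year - birth year
Age = 2003 - 1990 = 13

13


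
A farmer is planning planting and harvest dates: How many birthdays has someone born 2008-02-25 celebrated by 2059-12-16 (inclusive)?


Birth: 2008-02-25
Reference: 2059-12-16
Year difference: 2059 - 2008 = 51
Has birthday (02-25) occurred by 12-16? Yes
Age in full years: 51

51


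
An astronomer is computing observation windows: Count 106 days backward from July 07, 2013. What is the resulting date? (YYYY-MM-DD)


Start: 2013-07-07
Subtracting 106 days
Days already passed in July: 7
After going back through July: 99 more days to subtract
June 2013: 30 days, 69 remaining
May 2013: 31 days, 38 remaining
April 2013: 30 days, 8 remaining
March 2013 has 31 days, need 8
Result: 2013-03-23

2013-03-23


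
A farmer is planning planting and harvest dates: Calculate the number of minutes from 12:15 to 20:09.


Start time: 12:15 = 735 minutes from midnight
End time: 20:09 = 1209 minutes from midnight
Difference: 1209 - 735 = 474 minutes
That is 7 hours and 54 minutes

474


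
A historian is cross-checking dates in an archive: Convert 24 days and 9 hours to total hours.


Days: 24
Extra hours: 9
Hours per day: 24
Days to hours: 24 x 24 = 576
Total: 576 + 9 = 585

585


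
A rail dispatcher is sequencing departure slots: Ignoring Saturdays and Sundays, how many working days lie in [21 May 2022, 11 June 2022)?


Start: 2022-05-21 (Saturday)
End (exclusive): 2022-06-11 (Saturday)
Total calendar days: 21
Full weeks: 21 // 7 = 3 -> 15 weekdays
Remaining 0 days starting on Saturday:
Total business days: 15 + 0 = 15

15


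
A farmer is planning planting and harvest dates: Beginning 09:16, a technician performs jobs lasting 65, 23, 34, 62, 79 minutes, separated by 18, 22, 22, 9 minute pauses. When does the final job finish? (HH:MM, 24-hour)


Start: 09:16 = 556 min from midnight
  after task 1 (65 min): 10:21
  after break (18 min): 10:39
  after task 2 (23 min): 11:02
  after break (22 min): 11:24
  after task 3 (34 min): 11:58
  after break (22 min): 12:20
  after task 4 (62 min): 13:22
  after break (9 min): 13:31
  after task 5 (79 min): 14:50
Total elapsed: 334 minutes
End time: 14:50

14:50


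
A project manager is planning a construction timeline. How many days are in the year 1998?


Year: 1998
Check leap year rules:
Divisible by 4? No
1998 is not a leap year
Days: 365

365


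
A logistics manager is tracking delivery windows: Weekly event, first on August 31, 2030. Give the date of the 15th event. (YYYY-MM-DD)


First occurrence: 2030-08-31 (occurrence 1)
Each occurrence is 7 days after the previous.
Occurrence 15 is 14 weeks after the first.
14 weeks = 98 days
2030-08-31 + 98 days = 2030-12-07

2030-12-07


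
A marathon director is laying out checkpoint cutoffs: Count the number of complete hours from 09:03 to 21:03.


Start: 09:03
End: 21:03
Hour difference: 21 - 9 = 12 hours
Minute difference: 3 - 3 = 0 minutes
Total minutes: 720
Complete hours: 720 / 60 = 12 (remainder 0)

12


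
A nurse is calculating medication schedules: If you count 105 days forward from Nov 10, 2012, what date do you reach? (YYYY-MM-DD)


Start: 2012-11-10
Adding 105 days
Days remaining in November: 20
After November: 85 days still to add
December 2012: 31 days, 54 remaining
January 2013: 31 days, 23 remaining
February 2013 has 28 days, need 23
Result: 2013-02-23

2013-02-23


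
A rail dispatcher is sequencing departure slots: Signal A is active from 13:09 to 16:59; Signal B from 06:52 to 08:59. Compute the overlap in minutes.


Interval A: [789, 1019] minutes from midnight
Interval B: [412, 539] minutes from midnight
Overlap start = max(789, 412) = 789
Overlap end = min(1019, 539) = 539
End <= start, so the intervals do not overlap: 0 minutes

0


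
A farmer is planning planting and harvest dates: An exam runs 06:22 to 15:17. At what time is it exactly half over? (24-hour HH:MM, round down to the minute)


Start time: 06:22 = 382 minutes from midnight
End time: 15:17 = 917 minutes from midnight
Sum: 382 + 917 = 1299
Midpoint: 1299 / 2 = 649 minutes
Convert: 649 / 60 = 10 hours, 49 minutes
Result: 10:49

10:49


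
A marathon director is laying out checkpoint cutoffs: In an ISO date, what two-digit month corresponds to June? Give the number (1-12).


Calendar month order:
5. May
6. June <--
7. July
June is month number 6

6


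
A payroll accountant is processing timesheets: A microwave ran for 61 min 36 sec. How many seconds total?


Minutes: 61
Extra seconds: 36
Seconds per minute: 60
Minutes to seconds: 61 x 60 = 3660
Total: 3660 + 36 = 3696

3696


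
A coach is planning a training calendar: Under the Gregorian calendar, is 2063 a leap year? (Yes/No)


Year: 2063
Divisible by 4? 2063 / 4 = 515.75 -> No
Not divisible by 4, so NOT a leap year

No


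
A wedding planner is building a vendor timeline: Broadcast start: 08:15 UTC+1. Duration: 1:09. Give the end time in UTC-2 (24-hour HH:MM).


Start: 08:15 in UTC+1
Step 1 - add duration:
  minutes: 15 + 9 = 24
  hours: 8 + 1 + 0 = 9
  end in UTC+1: 09:24
Step 2 - convert UTC+1 -> UTC-2:
  offset difference: -2 - (1) = -3 hours
  9 + (-3) = 6 -> mod 24 = 6
Result: 06:24 in UTC-2

06:24


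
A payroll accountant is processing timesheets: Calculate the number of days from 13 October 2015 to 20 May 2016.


Start date: 2015-10-13
End date: 2016-05-20
Oct 2015: +19 days
Nov 2015: +30 days
Dec 2015: +31 days
... (5 more months)
Total: 220 days

220


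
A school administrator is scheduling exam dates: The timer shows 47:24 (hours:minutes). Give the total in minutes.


Hours: 47
Minutes: 24
Convert hours to minutes: 47 x 60 = 2820
Add remaining minutes: 2820 + 24 = 2844

2844


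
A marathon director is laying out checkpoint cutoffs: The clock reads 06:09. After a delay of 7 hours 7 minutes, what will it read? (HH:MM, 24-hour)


Start time: 06:09
Adding: 7 hours 7 minutes
Minutes: 9 + 7 = 16
Hours: 6 + 7 + 0 = 13
Result: 13:16

13:16


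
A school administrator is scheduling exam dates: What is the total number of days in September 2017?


Month: September
Year: 2017
September is a 30-day month
Total: 30 days

30


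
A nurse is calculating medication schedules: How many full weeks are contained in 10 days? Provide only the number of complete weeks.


Total days: 10
Days per week: 7
Division: 10 / 7 = 1 remainder 3
Complete weeks: 1
Remaining days: 3

1


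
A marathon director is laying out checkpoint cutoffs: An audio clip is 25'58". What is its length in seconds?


Minutes: 25
Seconds: 58
Convert minutes to seconds: 25 x 60 = 1500
Add remaining seconds: 1500 + 58 = 1558

1558


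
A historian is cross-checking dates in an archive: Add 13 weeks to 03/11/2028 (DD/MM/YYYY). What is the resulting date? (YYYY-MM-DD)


Start: 2028-11-03
Weeks to add: 13
Convert to days: 13 x 7 = 91 days
Add 91 days to 2028-11-03
Result: 2029-02-02

2029-02-02


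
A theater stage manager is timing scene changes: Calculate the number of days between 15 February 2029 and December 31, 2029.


Start: February 15, 2029
End: December 31, 2029
Days left in February: 13
March: 31
April: 30
May: 31
June: 30
... plus remaining months
Sum of remaining months: 306
Total: 13 + 306 = 319

319


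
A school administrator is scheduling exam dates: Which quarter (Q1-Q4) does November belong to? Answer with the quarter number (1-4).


Month: November (month 11)
Q1: January-March (months 1-3)
Q2: April-June (months 4-6)
Q3: July-September (months 7-9)
Q4: October-December (months 10-12)
Month 11 falls in Q4

4


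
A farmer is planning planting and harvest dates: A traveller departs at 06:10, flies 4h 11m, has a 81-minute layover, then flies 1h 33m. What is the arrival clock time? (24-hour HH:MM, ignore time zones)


Depart: 06:10
Leg 1: +251 min -> 10:21
Layover: +81 min -> 11:42
Leg 2: +93 min -> 13:15
Total travel: 425 minutes = 7h 5m
Arrival: 13:15

13:15


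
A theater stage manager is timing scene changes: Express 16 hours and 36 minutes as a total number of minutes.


Hours: 16
Extra minutes: 36
Minutes per hour: 60
Hours to minutes: 16 x 60 = 960
Total: 960 + 36 = 996

996


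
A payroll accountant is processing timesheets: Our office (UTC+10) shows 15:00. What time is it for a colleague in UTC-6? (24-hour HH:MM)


Local time: 15:00 at UTC+10 (offset 10h)
Target zone: UTC-6 (offset -6h)
Difference: -6 - (10) = -16 hours
Calculation: 15 + (-16) = -1
Wraparound: (-1) mod 24 = 23
Result: 23:00

23:00


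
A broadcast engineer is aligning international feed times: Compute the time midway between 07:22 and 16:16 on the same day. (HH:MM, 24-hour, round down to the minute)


Start time: 07:22 = 442 minutes from midnight
End time: 16:16 = 976 minutes from midnight
Sum: 442 + 976 = 1418
Midpoint: 1418 / 2 = 709 minutes
Convert: 709 / 60 = 11 hours, 49 minutes
Result: 11:49

11:49


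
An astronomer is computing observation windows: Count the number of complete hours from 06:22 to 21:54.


Start: 06:22
End: 21:54
Hour difference: 21 - 6 = 15 hours
Minute difference: 54 - 22 = 32 minutes
Total minutes: 932
Complete hours: 932 / 60 = 15 (remainder 32)

15


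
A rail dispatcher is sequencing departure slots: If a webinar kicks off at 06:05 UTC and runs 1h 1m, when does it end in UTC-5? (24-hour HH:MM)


Start: 06:05 in UTC
Step 1 - add duration:
  minutes: 5 + 1 = 6
  hours: 6 + 1 + 0 = 7
  end in UTC: 07:06
Step 2 - convert UTC -> UTC-5:
  offset difference: -5 - (0) = -5 hours
  7 + (-5) = 2 -> mod 24 = 2
Result: 02:06 in UTC-5

02:06


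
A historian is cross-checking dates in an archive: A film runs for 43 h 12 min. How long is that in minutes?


Hours: 43
Minutes: 12
Convert hours to minutes: 43 x 60 = 2580
Add remaining minutes: 2580 + 12 = 2592

2592


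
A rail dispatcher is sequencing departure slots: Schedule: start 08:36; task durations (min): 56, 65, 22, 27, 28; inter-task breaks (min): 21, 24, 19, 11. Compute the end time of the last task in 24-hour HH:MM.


Start: 08:36 = 516 min from midnight
  after task 1 (56 min): 09:32
  after break (21 min): 09:53
  after task 2 (65 min): 10:58
  after break (24 min): 11:22
  after task 3 (22 min): 11:44
  after break (19 min): 12:03
  after task 4 (27 min): 12:30
  after break (11 min): 12:41
  after task 5 (28 min): 13:09
Total elapsed: 273 minutes
End time: 13:09

13:09


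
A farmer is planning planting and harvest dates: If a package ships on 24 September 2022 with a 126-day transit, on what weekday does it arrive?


Start: 2022-09-24 (Saturday)
Step 1 - find target date: add 126 days
  2022-09-24 + 126 days = 2023-01-28
Step 2 - day of week:
  126 mod 7 = 0
  Saturday + 0 days -> Saturday
Result: Saturday (2023-01-28)

Saturday


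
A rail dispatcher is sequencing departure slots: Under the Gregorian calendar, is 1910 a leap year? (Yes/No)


Year: 1910
Divisible by 4? 1910 / 4 = 477.5 -> No
Not divisible by 4, so NOT a leap year

No


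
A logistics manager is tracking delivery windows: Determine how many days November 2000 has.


Month: November
Year: 2000
November is a 30-day month
Total: 30 days

30


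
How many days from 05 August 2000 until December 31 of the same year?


Start: August 05, 2000
End: December 31, 2000
Days left in August: 26
September: 30
October: 31
November: 30
December: 31
Sum of remaining months: 122
Total: 26 + 122 = 148

148


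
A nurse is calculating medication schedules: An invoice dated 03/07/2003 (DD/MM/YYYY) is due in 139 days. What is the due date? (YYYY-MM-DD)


Start: 2003-07-03
Adding 139 days
Days remaining in July: 28
After July: 111 days still to add
August 2003: 31 days, 80 remaining
September 2003: 30 days, 50 remaining
October 2003: 31 days, 19 remaining
November 2003 has 30 days, need 19
Result: 2003-11-19

2003-11-19


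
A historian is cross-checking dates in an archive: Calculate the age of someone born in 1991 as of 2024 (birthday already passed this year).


Birth year: 1991
Current year: 2024
Age = current year - birth year
Age = 2024 - 1991 = 33

33
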